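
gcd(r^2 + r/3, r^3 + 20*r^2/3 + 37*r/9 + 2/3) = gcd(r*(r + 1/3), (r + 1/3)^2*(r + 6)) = r + 1/3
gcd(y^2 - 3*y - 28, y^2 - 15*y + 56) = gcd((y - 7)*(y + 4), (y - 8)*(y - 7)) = y - 7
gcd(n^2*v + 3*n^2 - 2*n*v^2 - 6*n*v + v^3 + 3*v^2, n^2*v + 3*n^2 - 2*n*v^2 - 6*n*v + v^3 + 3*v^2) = n^2*v + 3*n^2 - 2*n*v^2 - 6*n*v + v^3 + 3*v^2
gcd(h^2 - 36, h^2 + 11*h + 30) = h + 6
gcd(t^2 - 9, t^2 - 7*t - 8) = 1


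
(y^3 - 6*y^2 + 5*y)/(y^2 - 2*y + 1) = y*(y - 5)/(y - 1)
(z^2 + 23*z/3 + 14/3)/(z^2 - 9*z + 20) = (3*z^2 + 23*z + 14)/(3*(z^2 - 9*z + 20))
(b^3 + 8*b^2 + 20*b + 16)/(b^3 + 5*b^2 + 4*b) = (b^2 + 4*b + 4)/(b*(b + 1))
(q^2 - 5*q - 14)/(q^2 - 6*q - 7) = (q + 2)/(q + 1)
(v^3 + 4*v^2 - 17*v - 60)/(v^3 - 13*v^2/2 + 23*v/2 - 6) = 2*(v^2 + 8*v + 15)/(2*v^2 - 5*v + 3)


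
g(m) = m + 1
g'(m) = 1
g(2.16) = 3.16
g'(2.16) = 1.00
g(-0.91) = 0.09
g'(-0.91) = 1.00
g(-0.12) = 0.88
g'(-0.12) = 1.00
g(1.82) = 2.82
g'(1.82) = 1.00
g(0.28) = 1.28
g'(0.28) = 1.00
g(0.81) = 1.81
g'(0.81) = 1.00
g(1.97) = 2.97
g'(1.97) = 1.00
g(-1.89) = -0.89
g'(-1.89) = 1.00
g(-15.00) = -14.00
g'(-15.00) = 1.00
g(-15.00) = -14.00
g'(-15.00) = 1.00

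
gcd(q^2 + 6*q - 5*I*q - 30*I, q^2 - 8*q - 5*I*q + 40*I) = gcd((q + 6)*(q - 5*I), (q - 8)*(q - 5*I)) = q - 5*I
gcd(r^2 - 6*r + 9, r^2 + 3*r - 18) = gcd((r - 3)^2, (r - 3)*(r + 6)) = r - 3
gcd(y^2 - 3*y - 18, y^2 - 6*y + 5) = 1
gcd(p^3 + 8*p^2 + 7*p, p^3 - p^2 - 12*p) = p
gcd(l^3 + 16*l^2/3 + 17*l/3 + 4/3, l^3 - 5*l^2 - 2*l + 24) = 1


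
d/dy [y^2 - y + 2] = 2*y - 1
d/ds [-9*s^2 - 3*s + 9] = -18*s - 3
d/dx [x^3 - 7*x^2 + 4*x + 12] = 3*x^2 - 14*x + 4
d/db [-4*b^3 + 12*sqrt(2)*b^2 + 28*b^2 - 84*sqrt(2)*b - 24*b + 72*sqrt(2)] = -12*b^2 + 24*sqrt(2)*b + 56*b - 84*sqrt(2) - 24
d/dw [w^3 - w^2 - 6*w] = 3*w^2 - 2*w - 6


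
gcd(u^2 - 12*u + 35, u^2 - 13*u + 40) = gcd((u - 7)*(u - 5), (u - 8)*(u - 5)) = u - 5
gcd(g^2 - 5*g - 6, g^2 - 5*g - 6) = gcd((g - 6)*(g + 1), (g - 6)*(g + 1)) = g^2 - 5*g - 6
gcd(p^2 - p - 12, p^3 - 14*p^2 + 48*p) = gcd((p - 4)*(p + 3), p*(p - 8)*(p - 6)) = 1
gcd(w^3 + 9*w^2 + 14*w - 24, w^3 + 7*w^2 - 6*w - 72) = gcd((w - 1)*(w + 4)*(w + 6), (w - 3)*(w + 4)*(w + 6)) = w^2 + 10*w + 24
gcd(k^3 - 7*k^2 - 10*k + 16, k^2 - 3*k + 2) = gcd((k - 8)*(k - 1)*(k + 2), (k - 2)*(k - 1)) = k - 1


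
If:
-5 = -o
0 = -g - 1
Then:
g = -1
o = 5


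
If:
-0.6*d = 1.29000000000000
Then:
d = -2.15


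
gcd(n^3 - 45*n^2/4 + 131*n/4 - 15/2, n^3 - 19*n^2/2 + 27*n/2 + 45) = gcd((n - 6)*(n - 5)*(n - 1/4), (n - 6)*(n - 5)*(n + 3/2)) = n^2 - 11*n + 30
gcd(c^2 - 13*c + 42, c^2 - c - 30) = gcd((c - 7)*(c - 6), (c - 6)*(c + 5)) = c - 6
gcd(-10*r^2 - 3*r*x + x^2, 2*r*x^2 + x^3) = 2*r + x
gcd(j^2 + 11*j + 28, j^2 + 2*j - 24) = 1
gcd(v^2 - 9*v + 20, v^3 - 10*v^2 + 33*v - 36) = v - 4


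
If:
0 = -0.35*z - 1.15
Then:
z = -3.29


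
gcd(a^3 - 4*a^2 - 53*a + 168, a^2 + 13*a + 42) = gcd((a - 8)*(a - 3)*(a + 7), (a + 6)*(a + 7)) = a + 7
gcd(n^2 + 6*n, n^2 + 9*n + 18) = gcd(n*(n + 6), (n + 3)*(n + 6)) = n + 6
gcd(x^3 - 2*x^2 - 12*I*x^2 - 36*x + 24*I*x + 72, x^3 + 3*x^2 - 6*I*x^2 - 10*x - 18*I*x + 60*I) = x^2 + x*(-2 - 6*I) + 12*I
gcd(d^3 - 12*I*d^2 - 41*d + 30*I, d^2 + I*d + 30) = d - 5*I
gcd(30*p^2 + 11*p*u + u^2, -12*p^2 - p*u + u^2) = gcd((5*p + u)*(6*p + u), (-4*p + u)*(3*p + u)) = 1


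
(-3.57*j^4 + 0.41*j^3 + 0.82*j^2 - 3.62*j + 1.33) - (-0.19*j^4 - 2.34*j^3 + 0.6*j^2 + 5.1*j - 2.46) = -3.38*j^4 + 2.75*j^3 + 0.22*j^2 - 8.72*j + 3.79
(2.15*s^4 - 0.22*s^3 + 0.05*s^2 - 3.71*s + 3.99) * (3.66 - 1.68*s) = -3.612*s^5 + 8.2386*s^4 - 0.8892*s^3 + 6.4158*s^2 - 20.2818*s + 14.6034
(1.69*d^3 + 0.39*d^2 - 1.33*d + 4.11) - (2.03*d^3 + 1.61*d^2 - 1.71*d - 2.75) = -0.34*d^3 - 1.22*d^2 + 0.38*d + 6.86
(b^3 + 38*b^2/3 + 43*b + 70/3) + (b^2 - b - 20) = b^3 + 41*b^2/3 + 42*b + 10/3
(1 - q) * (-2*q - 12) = 2*q^2 + 10*q - 12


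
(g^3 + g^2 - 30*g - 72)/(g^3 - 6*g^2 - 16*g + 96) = (g + 3)/(g - 4)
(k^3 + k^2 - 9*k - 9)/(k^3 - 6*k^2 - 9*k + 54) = (k + 1)/(k - 6)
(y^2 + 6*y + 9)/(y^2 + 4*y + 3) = (y + 3)/(y + 1)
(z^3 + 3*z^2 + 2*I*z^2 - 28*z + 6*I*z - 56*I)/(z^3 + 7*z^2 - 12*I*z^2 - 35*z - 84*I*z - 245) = (z^2 + 2*z*(-2 + I) - 8*I)/(z^2 - 12*I*z - 35)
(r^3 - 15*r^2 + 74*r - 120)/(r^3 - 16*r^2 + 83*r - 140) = (r - 6)/(r - 7)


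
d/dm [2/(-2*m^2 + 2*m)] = (2*m - 1)/(m^2*(m - 1)^2)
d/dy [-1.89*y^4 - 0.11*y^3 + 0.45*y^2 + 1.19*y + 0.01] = -7.56*y^3 - 0.33*y^2 + 0.9*y + 1.19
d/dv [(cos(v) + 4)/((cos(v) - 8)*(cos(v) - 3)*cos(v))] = (-173*cos(v) + cos(2*v) + cos(3*v) + 193)*sin(v)/(2*(cos(v) - 8)^2*(cos(v) - 3)^2*cos(v)^2)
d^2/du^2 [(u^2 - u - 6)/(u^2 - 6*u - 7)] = 2*(5*u^3 + 3*u^2 + 87*u - 167)/(u^6 - 18*u^5 + 87*u^4 + 36*u^3 - 609*u^2 - 882*u - 343)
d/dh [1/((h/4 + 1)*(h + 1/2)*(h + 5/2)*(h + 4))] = 32*(-8*h^2 - 34*h - 29)/(16*h^7 + 288*h^6 + 2104*h^5 + 7960*h^4 + 16441*h^3 + 17836*h^2 + 8880*h + 1600)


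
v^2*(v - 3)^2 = v^4 - 6*v^3 + 9*v^2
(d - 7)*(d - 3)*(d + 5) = d^3 - 5*d^2 - 29*d + 105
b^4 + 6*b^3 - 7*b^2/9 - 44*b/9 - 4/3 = (b - 1)*(b + 1/3)*(b + 2/3)*(b + 6)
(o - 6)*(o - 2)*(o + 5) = o^3 - 3*o^2 - 28*o + 60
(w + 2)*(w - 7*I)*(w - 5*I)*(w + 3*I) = w^4 + 2*w^3 - 9*I*w^3 + w^2 - 18*I*w^2 + 2*w - 105*I*w - 210*I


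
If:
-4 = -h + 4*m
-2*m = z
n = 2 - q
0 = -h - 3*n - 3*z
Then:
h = 4 - 2*z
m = -z/2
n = -z/3 - 4/3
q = z/3 + 10/3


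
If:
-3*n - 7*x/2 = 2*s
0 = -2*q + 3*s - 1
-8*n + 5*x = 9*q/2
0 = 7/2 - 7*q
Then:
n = -349/1032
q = 1/2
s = 2/3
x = -47/516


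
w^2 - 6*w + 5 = (w - 5)*(w - 1)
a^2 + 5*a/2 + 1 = (a + 1/2)*(a + 2)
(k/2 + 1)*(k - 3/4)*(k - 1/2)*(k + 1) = k^4/2 + 7*k^3/8 - 11*k^2/16 - 11*k/16 + 3/8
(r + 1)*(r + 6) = r^2 + 7*r + 6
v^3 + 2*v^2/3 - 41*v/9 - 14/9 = (v - 2)*(v + 1/3)*(v + 7/3)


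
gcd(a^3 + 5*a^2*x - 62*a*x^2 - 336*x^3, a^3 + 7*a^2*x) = a + 7*x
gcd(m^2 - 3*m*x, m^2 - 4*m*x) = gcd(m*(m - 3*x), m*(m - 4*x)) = m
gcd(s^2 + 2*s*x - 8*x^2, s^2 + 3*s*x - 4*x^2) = s + 4*x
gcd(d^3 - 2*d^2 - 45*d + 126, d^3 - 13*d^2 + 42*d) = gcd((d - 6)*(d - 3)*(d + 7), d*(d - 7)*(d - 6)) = d - 6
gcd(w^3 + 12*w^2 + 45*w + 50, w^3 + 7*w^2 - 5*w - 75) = w^2 + 10*w + 25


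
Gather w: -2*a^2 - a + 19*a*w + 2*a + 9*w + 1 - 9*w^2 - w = -2*a^2 + a - 9*w^2 + w*(19*a + 8) + 1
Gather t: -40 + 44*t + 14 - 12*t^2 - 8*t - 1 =-12*t^2 + 36*t - 27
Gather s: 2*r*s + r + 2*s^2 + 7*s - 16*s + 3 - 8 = r + 2*s^2 + s*(2*r - 9) - 5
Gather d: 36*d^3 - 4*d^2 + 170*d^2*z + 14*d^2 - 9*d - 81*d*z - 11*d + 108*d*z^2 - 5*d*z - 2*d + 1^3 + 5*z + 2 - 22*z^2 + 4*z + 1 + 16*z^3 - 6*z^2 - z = 36*d^3 + d^2*(170*z + 10) + d*(108*z^2 - 86*z - 22) + 16*z^3 - 28*z^2 + 8*z + 4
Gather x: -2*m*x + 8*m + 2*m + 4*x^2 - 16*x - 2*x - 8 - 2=10*m + 4*x^2 + x*(-2*m - 18) - 10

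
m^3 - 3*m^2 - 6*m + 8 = (m - 4)*(m - 1)*(m + 2)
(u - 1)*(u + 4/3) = u^2 + u/3 - 4/3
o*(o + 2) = o^2 + 2*o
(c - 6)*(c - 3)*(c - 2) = c^3 - 11*c^2 + 36*c - 36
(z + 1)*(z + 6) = z^2 + 7*z + 6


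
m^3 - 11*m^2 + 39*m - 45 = (m - 5)*(m - 3)^2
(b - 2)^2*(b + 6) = b^3 + 2*b^2 - 20*b + 24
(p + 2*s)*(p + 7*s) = p^2 + 9*p*s + 14*s^2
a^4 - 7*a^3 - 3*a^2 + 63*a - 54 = (a - 6)*(a - 3)*(a - 1)*(a + 3)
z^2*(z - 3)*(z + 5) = z^4 + 2*z^3 - 15*z^2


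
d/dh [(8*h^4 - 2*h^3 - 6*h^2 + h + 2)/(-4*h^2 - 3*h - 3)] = (-64*h^5 - 64*h^4 - 84*h^3 + 40*h^2 + 52*h + 3)/(16*h^4 + 24*h^3 + 33*h^2 + 18*h + 9)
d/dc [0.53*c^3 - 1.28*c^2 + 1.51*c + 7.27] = 1.59*c^2 - 2.56*c + 1.51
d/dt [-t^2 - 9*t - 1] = -2*t - 9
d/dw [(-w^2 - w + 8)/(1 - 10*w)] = (10*w^2 - 2*w + 79)/(100*w^2 - 20*w + 1)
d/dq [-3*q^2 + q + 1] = 1 - 6*q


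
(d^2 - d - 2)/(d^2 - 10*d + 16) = (d + 1)/(d - 8)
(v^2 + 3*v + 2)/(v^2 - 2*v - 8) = (v + 1)/(v - 4)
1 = 1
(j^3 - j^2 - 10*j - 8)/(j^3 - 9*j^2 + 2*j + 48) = (j^2 - 3*j - 4)/(j^2 - 11*j + 24)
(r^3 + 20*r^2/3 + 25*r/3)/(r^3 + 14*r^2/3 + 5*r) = (r + 5)/(r + 3)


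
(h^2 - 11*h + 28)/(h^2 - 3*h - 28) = (h - 4)/(h + 4)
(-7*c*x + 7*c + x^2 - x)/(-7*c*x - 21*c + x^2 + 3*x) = (x - 1)/(x + 3)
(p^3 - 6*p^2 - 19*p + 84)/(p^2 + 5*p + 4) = (p^2 - 10*p + 21)/(p + 1)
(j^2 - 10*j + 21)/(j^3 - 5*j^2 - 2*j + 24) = (j - 7)/(j^2 - 2*j - 8)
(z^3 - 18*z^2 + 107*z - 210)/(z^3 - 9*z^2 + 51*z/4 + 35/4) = 4*(z^2 - 11*z + 30)/(4*z^2 - 8*z - 5)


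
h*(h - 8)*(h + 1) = h^3 - 7*h^2 - 8*h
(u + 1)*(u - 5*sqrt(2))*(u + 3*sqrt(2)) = u^3 - 2*sqrt(2)*u^2 + u^2 - 30*u - 2*sqrt(2)*u - 30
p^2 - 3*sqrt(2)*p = p*(p - 3*sqrt(2))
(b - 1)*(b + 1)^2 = b^3 + b^2 - b - 1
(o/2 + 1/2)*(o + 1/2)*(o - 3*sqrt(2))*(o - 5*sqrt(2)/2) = o^4/2 - 11*sqrt(2)*o^3/4 + 3*o^3/4 - 33*sqrt(2)*o^2/8 + 31*o^2/4 - 11*sqrt(2)*o/8 + 45*o/4 + 15/4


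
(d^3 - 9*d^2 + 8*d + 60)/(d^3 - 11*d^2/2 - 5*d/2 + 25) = 2*(d - 6)/(2*d - 5)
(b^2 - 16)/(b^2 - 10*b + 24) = (b + 4)/(b - 6)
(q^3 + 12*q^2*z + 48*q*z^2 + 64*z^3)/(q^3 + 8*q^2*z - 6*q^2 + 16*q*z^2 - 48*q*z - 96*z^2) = (q + 4*z)/(q - 6)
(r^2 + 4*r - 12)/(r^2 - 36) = (r - 2)/(r - 6)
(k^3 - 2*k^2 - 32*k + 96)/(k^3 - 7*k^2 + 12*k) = (k^2 + 2*k - 24)/(k*(k - 3))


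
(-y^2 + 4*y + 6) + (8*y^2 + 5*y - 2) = 7*y^2 + 9*y + 4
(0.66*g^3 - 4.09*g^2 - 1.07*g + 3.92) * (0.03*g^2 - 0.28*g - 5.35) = 0.0198*g^5 - 0.3075*g^4 - 2.4179*g^3 + 22.2987*g^2 + 4.6269*g - 20.972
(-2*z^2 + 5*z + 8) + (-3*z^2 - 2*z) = -5*z^2 + 3*z + 8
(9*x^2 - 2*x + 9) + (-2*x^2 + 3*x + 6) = 7*x^2 + x + 15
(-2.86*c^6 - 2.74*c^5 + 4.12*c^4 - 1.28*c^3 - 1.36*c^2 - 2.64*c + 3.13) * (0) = 0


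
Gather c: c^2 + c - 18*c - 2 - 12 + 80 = c^2 - 17*c + 66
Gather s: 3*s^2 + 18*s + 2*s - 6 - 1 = 3*s^2 + 20*s - 7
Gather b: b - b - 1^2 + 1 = 0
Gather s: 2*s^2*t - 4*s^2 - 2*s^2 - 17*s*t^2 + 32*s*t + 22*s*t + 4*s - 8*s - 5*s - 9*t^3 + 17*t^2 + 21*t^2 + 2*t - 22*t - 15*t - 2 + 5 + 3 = s^2*(2*t - 6) + s*(-17*t^2 + 54*t - 9) - 9*t^3 + 38*t^2 - 35*t + 6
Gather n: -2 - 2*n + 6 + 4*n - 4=2*n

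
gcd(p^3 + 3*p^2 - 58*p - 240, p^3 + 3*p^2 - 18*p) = p + 6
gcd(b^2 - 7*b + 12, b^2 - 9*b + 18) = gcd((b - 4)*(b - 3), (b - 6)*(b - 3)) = b - 3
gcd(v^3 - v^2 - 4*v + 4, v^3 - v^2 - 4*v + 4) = v^3 - v^2 - 4*v + 4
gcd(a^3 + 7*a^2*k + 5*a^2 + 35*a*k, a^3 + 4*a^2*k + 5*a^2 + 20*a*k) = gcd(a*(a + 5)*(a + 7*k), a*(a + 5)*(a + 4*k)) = a^2 + 5*a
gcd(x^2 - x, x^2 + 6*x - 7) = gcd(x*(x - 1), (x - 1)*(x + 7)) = x - 1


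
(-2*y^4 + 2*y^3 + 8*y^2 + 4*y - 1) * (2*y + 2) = -4*y^5 + 20*y^3 + 24*y^2 + 6*y - 2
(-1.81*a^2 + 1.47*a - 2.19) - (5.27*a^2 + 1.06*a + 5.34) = -7.08*a^2 + 0.41*a - 7.53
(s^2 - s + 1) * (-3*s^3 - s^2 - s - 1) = -3*s^5 + 2*s^4 - 3*s^3 - s^2 - 1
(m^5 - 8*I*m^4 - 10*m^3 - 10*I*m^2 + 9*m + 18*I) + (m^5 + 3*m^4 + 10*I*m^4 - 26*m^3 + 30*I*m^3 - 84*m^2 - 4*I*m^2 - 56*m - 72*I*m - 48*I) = 2*m^5 + 3*m^4 + 2*I*m^4 - 36*m^3 + 30*I*m^3 - 84*m^2 - 14*I*m^2 - 47*m - 72*I*m - 30*I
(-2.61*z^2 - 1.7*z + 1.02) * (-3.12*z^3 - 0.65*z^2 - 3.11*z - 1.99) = 8.1432*z^5 + 7.0005*z^4 + 6.0397*z^3 + 9.8179*z^2 + 0.2108*z - 2.0298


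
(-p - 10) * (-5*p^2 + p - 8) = 5*p^3 + 49*p^2 - 2*p + 80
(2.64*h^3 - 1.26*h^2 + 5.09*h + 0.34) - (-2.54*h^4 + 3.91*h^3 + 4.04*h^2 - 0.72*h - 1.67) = 2.54*h^4 - 1.27*h^3 - 5.3*h^2 + 5.81*h + 2.01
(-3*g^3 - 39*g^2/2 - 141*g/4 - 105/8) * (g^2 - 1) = -3*g^5 - 39*g^4/2 - 129*g^3/4 + 51*g^2/8 + 141*g/4 + 105/8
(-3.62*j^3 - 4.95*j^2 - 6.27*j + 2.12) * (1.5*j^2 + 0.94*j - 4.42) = -5.43*j^5 - 10.8278*j^4 + 1.9424*j^3 + 19.1652*j^2 + 29.7062*j - 9.3704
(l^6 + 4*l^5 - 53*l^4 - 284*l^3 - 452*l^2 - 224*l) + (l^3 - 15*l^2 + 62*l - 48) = l^6 + 4*l^5 - 53*l^4 - 283*l^3 - 467*l^2 - 162*l - 48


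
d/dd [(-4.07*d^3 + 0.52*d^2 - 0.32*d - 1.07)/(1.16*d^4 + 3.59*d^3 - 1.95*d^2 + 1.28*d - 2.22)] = (4.7212*d^6 - 1.2064*d^5 + 7.1833*d^4 - 3.1568*d^3 + 38.6717*d^2 - 6.4818*d + 2.08)/(1.3456*d^8 + 8.3288*d^7 + 8.3641*d^6 - 11.0314*d^5 + 7.8425*d^4 - 20.9316*d^3 + 10.2964*d^2 - 5.6832*d + 4.9284)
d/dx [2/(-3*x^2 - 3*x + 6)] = 2*(2*x + 1)/(3*(x^2 + x - 2)^2)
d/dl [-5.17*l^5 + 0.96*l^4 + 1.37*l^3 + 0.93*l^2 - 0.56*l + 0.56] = -25.85*l^4 + 3.84*l^3 + 4.11*l^2 + 1.86*l - 0.56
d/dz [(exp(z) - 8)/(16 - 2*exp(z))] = 0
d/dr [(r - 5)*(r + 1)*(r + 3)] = 3*r^2 - 2*r - 17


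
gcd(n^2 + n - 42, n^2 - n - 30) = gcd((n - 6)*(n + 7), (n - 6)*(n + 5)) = n - 6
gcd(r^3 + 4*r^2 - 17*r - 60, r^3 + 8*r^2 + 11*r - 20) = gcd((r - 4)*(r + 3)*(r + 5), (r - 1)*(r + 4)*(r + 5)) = r + 5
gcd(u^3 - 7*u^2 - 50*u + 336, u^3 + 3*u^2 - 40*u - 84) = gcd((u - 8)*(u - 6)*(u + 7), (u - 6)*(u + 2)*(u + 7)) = u^2 + u - 42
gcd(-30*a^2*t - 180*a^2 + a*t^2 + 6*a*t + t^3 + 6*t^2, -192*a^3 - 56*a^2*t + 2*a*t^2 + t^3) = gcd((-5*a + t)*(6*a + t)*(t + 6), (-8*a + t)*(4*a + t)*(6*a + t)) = 6*a + t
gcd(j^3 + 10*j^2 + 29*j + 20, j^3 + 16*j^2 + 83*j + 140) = j^2 + 9*j + 20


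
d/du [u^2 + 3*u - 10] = 2*u + 3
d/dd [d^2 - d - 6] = 2*d - 1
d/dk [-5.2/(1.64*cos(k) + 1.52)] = -8.528*sin(k)/(1.64*cos(k) + 1.52)^2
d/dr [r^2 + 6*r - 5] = 2*r + 6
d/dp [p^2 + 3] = 2*p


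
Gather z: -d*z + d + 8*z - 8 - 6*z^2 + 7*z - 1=d - 6*z^2 + z*(15 - d) - 9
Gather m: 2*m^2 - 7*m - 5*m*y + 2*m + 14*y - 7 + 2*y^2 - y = 2*m^2 + m*(-5*y - 5) + 2*y^2 + 13*y - 7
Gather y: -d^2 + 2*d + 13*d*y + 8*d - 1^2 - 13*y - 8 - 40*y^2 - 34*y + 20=-d^2 + 10*d - 40*y^2 + y*(13*d - 47) + 11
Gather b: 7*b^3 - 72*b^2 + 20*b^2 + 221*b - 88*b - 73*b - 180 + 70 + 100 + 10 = 7*b^3 - 52*b^2 + 60*b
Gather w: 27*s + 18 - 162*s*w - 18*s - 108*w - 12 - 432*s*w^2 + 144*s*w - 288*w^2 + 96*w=9*s + w^2*(-432*s - 288) + w*(-18*s - 12) + 6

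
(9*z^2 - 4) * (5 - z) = -9*z^3 + 45*z^2 + 4*z - 20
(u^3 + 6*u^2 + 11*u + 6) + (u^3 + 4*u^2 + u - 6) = 2*u^3 + 10*u^2 + 12*u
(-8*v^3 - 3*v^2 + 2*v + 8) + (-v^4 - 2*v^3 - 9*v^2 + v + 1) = -v^4 - 10*v^3 - 12*v^2 + 3*v + 9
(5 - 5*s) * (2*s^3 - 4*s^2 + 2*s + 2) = -10*s^4 + 30*s^3 - 30*s^2 + 10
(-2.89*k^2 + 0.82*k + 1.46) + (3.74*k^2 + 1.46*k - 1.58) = 0.85*k^2 + 2.28*k - 0.12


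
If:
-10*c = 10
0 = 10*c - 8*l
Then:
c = -1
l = -5/4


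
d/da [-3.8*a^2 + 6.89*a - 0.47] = 6.89 - 7.6*a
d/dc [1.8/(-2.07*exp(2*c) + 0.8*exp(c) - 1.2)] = (7.452*exp(c) - 1.44)*exp(c)/(2.07*exp(2*c) - 0.8*exp(c) + 1.2)^2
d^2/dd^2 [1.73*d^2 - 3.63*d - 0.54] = 3.46000000000000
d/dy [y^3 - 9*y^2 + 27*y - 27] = 3*y^2 - 18*y + 27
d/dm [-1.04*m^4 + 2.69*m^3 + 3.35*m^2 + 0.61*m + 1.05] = -4.16*m^3 + 8.07*m^2 + 6.7*m + 0.61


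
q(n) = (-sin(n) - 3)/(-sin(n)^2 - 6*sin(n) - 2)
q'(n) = (2*sin(n)*cos(n) + 6*cos(n))*(-sin(n) - 3)/(-sin(n)^2 - 6*sin(n) - 2)^2 - cos(n)/(-sin(n)^2 - 6*sin(n) - 2) = (-6*sin(n) + cos(n)^2 - 17)*cos(n)/(sin(n)^2 + 6*sin(n) + 2)^2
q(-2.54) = -2.26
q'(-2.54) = 9.21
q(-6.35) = 1.83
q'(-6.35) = -6.05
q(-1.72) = -0.68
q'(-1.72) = 0.19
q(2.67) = 0.70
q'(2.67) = 0.69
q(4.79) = -0.67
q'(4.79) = -0.10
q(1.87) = 0.46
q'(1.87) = 0.09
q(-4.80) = 0.45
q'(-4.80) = -0.02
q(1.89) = 0.46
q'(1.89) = 0.10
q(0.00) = 1.50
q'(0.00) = -4.00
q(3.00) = 1.10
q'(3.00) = 2.03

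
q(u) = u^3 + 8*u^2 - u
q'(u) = 3*u^2 + 16*u - 1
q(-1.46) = 15.40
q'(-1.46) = -17.97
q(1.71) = 26.68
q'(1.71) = 35.13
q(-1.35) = 13.47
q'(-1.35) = -17.13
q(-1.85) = 22.90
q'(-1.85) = -20.33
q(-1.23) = 11.47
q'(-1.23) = -16.14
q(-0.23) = 0.64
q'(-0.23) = -4.52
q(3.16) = 108.28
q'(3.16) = 79.52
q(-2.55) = 37.99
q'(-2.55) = -22.29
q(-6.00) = 78.00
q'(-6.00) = 11.00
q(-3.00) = 48.00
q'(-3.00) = -22.00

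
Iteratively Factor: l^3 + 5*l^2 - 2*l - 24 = (l - 2)*(l^2 + 7*l + 12) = (l - 2)*(l + 3)*(l + 4)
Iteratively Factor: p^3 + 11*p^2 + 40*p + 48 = (p + 3)*(p^2 + 8*p + 16) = (p + 3)*(p + 4)*(p + 4)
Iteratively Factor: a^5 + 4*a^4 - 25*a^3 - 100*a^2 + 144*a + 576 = (a + 4)*(a^4 - 25*a^2 + 144) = (a + 4)^2*(a^3 - 4*a^2 - 9*a + 36) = (a + 3)*(a + 4)^2*(a^2 - 7*a + 12) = (a - 3)*(a + 3)*(a + 4)^2*(a - 4)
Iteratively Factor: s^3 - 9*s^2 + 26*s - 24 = (s - 2)*(s^2 - 7*s + 12) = (s - 3)*(s - 2)*(s - 4)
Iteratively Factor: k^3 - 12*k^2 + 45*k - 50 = (k - 2)*(k^2 - 10*k + 25) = (k - 5)*(k - 2)*(k - 5)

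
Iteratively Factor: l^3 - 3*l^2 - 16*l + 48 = (l + 4)*(l^2 - 7*l + 12) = (l - 4)*(l + 4)*(l - 3)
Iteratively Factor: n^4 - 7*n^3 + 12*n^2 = (n)*(n^3 - 7*n^2 + 12*n) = n*(n - 3)*(n^2 - 4*n) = n*(n - 4)*(n - 3)*(n)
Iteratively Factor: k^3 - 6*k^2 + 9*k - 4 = (k - 1)*(k^2 - 5*k + 4) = (k - 1)^2*(k - 4)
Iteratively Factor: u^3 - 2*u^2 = (u)*(u^2 - 2*u) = u^2*(u - 2)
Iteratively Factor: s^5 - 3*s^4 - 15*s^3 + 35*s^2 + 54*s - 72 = (s + 2)*(s^4 - 5*s^3 - 5*s^2 + 45*s - 36) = (s - 3)*(s + 2)*(s^3 - 2*s^2 - 11*s + 12) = (s - 3)*(s + 2)*(s + 3)*(s^2 - 5*s + 4) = (s - 4)*(s - 3)*(s + 2)*(s + 3)*(s - 1)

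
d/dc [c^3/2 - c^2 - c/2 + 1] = 3*c^2/2 - 2*c - 1/2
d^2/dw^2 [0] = 0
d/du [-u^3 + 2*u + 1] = 2 - 3*u^2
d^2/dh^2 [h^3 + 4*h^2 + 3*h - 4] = 6*h + 8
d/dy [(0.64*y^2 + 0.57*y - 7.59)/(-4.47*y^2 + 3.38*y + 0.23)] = (4.7111*y^2 - 67.5602*y + 25.7853)/(19.9809*y^4 - 30.2172*y^3 + 9.3682*y^2 + 1.5548*y + 0.0529)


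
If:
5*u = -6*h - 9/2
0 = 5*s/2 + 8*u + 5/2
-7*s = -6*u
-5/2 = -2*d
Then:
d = 5/4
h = -116/213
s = -15/71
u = -35/142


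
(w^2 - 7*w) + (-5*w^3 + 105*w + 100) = -5*w^3 + w^2 + 98*w + 100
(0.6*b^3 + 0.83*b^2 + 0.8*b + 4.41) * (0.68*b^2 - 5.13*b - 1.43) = 0.408*b^5 - 2.5136*b^4 - 4.5719*b^3 - 2.2921*b^2 - 23.7673*b - 6.3063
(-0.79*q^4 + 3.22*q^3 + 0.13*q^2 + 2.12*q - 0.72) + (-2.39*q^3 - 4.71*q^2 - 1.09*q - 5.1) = -0.79*q^4 + 0.83*q^3 - 4.58*q^2 + 1.03*q - 5.82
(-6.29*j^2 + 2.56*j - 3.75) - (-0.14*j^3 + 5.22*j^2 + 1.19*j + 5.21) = 0.14*j^3 - 11.51*j^2 + 1.37*j - 8.96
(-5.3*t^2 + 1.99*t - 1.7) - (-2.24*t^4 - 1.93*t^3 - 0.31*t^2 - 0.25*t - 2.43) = 2.24*t^4 + 1.93*t^3 - 4.99*t^2 + 2.24*t + 0.73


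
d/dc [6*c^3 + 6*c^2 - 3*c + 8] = 18*c^2 + 12*c - 3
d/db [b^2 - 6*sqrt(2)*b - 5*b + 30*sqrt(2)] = 2*b - 6*sqrt(2) - 5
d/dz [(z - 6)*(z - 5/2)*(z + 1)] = 3*z^2 - 15*z + 13/2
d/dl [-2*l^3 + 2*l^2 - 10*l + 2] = -6*l^2 + 4*l - 10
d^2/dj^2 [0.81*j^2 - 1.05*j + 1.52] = 1.62000000000000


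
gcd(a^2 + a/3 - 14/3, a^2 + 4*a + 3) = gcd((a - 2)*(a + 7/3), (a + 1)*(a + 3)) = 1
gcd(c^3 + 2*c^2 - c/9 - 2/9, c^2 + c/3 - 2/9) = c - 1/3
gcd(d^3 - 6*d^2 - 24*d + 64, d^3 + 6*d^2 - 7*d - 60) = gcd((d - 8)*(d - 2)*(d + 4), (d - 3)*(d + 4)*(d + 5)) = d + 4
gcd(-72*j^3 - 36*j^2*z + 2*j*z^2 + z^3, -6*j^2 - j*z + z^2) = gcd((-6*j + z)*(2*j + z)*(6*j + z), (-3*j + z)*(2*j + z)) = 2*j + z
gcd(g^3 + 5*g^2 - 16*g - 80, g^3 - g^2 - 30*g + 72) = g - 4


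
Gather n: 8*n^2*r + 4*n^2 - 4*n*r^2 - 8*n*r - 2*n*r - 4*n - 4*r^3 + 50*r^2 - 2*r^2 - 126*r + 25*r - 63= n^2*(8*r + 4) + n*(-4*r^2 - 10*r - 4) - 4*r^3 + 48*r^2 - 101*r - 63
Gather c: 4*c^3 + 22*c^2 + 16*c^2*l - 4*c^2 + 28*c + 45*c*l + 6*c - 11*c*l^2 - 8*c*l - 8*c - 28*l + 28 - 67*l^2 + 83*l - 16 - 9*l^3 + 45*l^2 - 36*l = 4*c^3 + c^2*(16*l + 18) + c*(-11*l^2 + 37*l + 26) - 9*l^3 - 22*l^2 + 19*l + 12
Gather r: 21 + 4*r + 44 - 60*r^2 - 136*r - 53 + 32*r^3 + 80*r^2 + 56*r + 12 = 32*r^3 + 20*r^2 - 76*r + 24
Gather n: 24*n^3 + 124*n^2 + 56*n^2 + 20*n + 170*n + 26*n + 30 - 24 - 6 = 24*n^3 + 180*n^2 + 216*n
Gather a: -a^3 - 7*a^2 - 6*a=-a^3 - 7*a^2 - 6*a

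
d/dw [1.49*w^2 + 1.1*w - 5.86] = 2.98*w + 1.1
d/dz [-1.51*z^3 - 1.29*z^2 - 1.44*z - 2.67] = -4.53*z^2 - 2.58*z - 1.44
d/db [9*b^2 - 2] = 18*b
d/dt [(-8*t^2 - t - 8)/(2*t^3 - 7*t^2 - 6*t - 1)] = (16*t^4 + 4*t^3 + 89*t^2 - 96*t - 47)/(4*t^6 - 28*t^5 + 25*t^4 + 80*t^3 + 50*t^2 + 12*t + 1)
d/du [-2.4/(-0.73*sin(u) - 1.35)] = -1.752*cos(u)/(0.73*sin(u) + 1.35)^2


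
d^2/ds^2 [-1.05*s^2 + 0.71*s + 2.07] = -2.10000000000000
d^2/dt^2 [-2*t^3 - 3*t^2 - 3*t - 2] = -12*t - 6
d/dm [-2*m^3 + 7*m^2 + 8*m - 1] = -6*m^2 + 14*m + 8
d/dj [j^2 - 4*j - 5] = 2*j - 4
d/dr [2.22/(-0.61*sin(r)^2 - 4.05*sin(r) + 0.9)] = (2.7084*sin(r) + 8.991)*cos(r)/(0.61*sin(r)^2 + 4.05*sin(r) - 0.9)^2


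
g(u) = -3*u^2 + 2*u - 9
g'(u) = 2 - 6*u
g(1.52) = -12.89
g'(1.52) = -7.12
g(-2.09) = -26.28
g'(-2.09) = 14.54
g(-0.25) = -9.69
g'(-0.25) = 3.50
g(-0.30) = -9.87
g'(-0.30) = 3.80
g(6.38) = -118.35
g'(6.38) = -36.28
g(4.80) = -68.52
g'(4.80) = -26.80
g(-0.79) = -12.45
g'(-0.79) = 6.74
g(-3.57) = -54.37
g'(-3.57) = 23.42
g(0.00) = -9.00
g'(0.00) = 2.00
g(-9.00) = -270.00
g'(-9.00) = 56.00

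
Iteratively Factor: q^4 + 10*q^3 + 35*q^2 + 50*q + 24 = (q + 4)*(q^3 + 6*q^2 + 11*q + 6) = (q + 2)*(q + 4)*(q^2 + 4*q + 3) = (q + 2)*(q + 3)*(q + 4)*(q + 1)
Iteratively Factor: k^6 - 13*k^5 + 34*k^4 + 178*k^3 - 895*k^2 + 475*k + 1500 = (k - 5)*(k^5 - 8*k^4 - 6*k^3 + 148*k^2 - 155*k - 300) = (k - 5)*(k - 3)*(k^4 - 5*k^3 - 21*k^2 + 85*k + 100) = (k - 5)*(k - 3)*(k + 4)*(k^3 - 9*k^2 + 15*k + 25) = (k - 5)^2*(k - 3)*(k + 4)*(k^2 - 4*k - 5) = (k - 5)^3*(k - 3)*(k + 4)*(k + 1)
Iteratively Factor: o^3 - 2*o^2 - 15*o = (o + 3)*(o^2 - 5*o) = (o - 5)*(o + 3)*(o)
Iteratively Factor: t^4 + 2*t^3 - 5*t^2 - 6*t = (t + 1)*(t^3 + t^2 - 6*t) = t*(t + 1)*(t^2 + t - 6) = t*(t - 2)*(t + 1)*(t + 3)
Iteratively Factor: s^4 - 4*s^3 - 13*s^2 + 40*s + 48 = (s - 4)*(s^3 - 13*s - 12) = (s - 4)^2*(s^2 + 4*s + 3) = (s - 4)^2*(s + 3)*(s + 1)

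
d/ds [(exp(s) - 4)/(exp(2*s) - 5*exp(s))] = (-exp(2*s) + 8*exp(s) - 20)*exp(-s)/(exp(2*s) - 10*exp(s) + 25)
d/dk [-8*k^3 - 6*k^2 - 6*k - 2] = -24*k^2 - 12*k - 6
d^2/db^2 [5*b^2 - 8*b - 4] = 10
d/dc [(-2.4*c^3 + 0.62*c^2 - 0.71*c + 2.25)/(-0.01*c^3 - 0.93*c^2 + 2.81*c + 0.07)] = (2.2382*c^4 - 13.5022*c^3 + 0.6454*c^2 + 4.2718*c - 6.3722)/(0.0001*c^6 + 0.0186*c^5 + 0.8087*c^4 - 5.228*c^3 + 7.7659*c^2 + 0.3934*c + 0.0049)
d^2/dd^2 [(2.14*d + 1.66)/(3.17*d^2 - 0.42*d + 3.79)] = ((2.14*d + 1.66)*(6.34*d - 0.42)*(12.68*d - 0.84) - (40.7028*d + 8.7268)*(3.17*d^2 - 0.42*d + 3.79))/(3.17*d^2 - 0.42*d + 3.79)^3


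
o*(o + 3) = o^2 + 3*o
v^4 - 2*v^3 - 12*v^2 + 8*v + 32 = (v - 4)*(v - 2)*(v + 2)^2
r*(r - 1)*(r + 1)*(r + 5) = r^4 + 5*r^3 - r^2 - 5*r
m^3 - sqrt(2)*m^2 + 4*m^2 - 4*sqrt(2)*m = m*(m + 4)*(m - sqrt(2))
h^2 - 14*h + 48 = (h - 8)*(h - 6)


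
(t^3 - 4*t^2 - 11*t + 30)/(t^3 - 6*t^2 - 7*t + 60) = (t - 2)/(t - 4)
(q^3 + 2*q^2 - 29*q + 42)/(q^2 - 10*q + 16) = (q^2 + 4*q - 21)/(q - 8)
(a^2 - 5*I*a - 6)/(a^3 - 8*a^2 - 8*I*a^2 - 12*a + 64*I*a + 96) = (a - 3*I)/(a^2 + a*(-8 - 6*I) + 48*I)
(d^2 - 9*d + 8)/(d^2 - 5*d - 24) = (d - 1)/(d + 3)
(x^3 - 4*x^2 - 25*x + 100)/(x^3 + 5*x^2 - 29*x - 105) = (x^2 + x - 20)/(x^2 + 10*x + 21)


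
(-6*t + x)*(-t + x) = 6*t^2 - 7*t*x + x^2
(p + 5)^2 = p^2 + 10*p + 25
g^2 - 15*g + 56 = (g - 8)*(g - 7)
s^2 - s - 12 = (s - 4)*(s + 3)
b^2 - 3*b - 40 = (b - 8)*(b + 5)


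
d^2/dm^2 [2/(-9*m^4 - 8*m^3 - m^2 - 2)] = 4*(-4*m^2*(18*m^2 + 12*m + 1)^2 + (54*m^2 + 24*m + 1)*(9*m^4 + 8*m^3 + m^2 + 2))/(9*m^4 + 8*m^3 + m^2 + 2)^3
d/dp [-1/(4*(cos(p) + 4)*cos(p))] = -(cos(p) + 2)*sin(p)/(2*(cos(p) + 4)^2*cos(p)^2)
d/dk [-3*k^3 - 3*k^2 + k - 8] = -9*k^2 - 6*k + 1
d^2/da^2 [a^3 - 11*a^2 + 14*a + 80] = 6*a - 22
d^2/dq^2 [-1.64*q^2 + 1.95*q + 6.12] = -3.28000000000000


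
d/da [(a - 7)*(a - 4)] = 2*a - 11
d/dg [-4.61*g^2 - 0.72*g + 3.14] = -9.22*g - 0.72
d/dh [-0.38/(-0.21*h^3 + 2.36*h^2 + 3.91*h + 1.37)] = (-0.2394*h^2 + 1.7936*h + 1.4858)/(-0.21*h^3 + 2.36*h^2 + 3.91*h + 1.37)^2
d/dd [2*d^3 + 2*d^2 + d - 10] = 6*d^2 + 4*d + 1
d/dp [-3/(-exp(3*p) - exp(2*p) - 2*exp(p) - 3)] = (-9*exp(2*p) - 6*exp(p) - 6)*exp(p)/(exp(3*p) + exp(2*p) + 2*exp(p) + 3)^2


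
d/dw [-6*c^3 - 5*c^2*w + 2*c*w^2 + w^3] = -5*c^2 + 4*c*w + 3*w^2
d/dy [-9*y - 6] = -9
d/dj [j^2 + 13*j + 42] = 2*j + 13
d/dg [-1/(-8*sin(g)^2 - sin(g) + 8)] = -(16*sin(g) + 1)*cos(g)/(sin(g) - 8*cos(g)^2)^2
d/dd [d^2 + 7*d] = 2*d + 7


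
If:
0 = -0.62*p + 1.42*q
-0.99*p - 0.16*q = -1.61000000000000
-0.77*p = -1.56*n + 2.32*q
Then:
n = 1.74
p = 1.52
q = 0.66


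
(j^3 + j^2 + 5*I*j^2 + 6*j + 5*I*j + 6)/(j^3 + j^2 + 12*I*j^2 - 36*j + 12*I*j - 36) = (j - I)/(j + 6*I)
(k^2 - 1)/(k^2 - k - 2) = (k - 1)/(k - 2)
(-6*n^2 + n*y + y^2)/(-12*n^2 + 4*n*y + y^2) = (3*n + y)/(6*n + y)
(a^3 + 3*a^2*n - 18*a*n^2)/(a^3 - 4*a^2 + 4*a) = (a^2 + 3*a*n - 18*n^2)/(a^2 - 4*a + 4)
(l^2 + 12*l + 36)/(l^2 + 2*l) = (l^2 + 12*l + 36)/(l*(l + 2))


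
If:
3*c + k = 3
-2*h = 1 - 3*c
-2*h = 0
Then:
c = 1/3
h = 0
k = 2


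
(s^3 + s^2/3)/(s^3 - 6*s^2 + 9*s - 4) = s^2*(s + 1/3)/(s^3 - 6*s^2 + 9*s - 4)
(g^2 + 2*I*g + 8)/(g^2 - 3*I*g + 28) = (g - 2*I)/(g - 7*I)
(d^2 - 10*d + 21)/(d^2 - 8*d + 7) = (d - 3)/(d - 1)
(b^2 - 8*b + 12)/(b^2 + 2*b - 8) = (b - 6)/(b + 4)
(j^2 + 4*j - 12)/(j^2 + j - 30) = (j - 2)/(j - 5)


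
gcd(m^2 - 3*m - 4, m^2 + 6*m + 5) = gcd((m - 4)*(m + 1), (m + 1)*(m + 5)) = m + 1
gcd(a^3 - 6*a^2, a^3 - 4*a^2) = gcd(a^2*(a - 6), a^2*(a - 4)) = a^2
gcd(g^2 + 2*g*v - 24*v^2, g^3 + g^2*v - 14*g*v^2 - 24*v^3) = -g + 4*v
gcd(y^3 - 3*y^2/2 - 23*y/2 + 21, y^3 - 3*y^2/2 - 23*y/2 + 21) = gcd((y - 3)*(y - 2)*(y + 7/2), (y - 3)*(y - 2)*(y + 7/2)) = y^3 - 3*y^2/2 - 23*y/2 + 21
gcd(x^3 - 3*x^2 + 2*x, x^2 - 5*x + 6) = x - 2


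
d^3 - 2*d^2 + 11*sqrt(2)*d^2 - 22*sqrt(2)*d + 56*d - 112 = (d - 2)*(d + 4*sqrt(2))*(d + 7*sqrt(2))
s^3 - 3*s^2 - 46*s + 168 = (s - 6)*(s - 4)*(s + 7)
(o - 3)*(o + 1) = o^2 - 2*o - 3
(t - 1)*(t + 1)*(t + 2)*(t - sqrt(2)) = t^4 - sqrt(2)*t^3 + 2*t^3 - 2*sqrt(2)*t^2 - t^2 - 2*t + sqrt(2)*t + 2*sqrt(2)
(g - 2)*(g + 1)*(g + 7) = g^3 + 6*g^2 - 9*g - 14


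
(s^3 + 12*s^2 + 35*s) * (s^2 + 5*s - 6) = s^5 + 17*s^4 + 89*s^3 + 103*s^2 - 210*s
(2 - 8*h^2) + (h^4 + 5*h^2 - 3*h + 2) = h^4 - 3*h^2 - 3*h + 4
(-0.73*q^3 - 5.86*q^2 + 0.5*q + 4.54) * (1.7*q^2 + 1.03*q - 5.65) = -1.241*q^5 - 10.7139*q^4 - 1.0613*q^3 + 41.342*q^2 + 1.8512*q - 25.651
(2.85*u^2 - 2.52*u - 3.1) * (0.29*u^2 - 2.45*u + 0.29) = 0.8265*u^4 - 7.7133*u^3 + 6.1015*u^2 + 6.8642*u - 0.899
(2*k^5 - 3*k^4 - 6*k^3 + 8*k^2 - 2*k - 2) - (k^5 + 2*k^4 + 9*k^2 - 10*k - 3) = k^5 - 5*k^4 - 6*k^3 - k^2 + 8*k + 1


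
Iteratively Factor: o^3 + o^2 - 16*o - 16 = (o + 4)*(o^2 - 3*o - 4) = (o + 1)*(o + 4)*(o - 4)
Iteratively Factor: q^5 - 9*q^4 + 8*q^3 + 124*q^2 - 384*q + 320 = (q + 4)*(q^4 - 13*q^3 + 60*q^2 - 116*q + 80) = (q - 5)*(q + 4)*(q^3 - 8*q^2 + 20*q - 16) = (q - 5)*(q - 2)*(q + 4)*(q^2 - 6*q + 8) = (q - 5)*(q - 4)*(q - 2)*(q + 4)*(q - 2)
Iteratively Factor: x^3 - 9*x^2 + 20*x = (x - 5)*(x^2 - 4*x) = x*(x - 5)*(x - 4)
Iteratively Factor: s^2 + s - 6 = (s - 2)*(s + 3)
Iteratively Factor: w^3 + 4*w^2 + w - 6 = (w + 2)*(w^2 + 2*w - 3) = (w + 2)*(w + 3)*(w - 1)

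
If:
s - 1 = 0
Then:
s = 1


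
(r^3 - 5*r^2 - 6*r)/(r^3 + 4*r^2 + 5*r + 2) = r*(r - 6)/(r^2 + 3*r + 2)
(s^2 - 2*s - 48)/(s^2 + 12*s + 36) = (s - 8)/(s + 6)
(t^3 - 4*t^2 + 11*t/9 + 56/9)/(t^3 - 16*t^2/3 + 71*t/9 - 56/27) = 3*(t + 1)/(3*t - 1)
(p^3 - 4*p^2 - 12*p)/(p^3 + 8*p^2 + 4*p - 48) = p*(p^2 - 4*p - 12)/(p^3 + 8*p^2 + 4*p - 48)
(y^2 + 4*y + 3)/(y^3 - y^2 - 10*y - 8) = (y + 3)/(y^2 - 2*y - 8)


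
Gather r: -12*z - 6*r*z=-6*r*z - 12*z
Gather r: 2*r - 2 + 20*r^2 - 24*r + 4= 20*r^2 - 22*r + 2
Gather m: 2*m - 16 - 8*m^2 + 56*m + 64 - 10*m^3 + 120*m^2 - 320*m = -10*m^3 + 112*m^2 - 262*m + 48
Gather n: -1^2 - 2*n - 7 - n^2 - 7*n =-n^2 - 9*n - 8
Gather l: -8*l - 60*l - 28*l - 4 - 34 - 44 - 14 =-96*l - 96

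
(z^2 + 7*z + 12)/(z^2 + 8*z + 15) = (z + 4)/(z + 5)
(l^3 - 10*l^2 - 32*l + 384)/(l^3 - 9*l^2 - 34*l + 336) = (l - 8)/(l - 7)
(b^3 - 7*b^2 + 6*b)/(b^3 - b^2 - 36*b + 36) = b/(b + 6)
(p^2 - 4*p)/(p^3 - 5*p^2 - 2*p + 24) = p/(p^2 - p - 6)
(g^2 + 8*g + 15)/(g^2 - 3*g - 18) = (g + 5)/(g - 6)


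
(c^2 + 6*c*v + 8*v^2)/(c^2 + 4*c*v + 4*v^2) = (c + 4*v)/(c + 2*v)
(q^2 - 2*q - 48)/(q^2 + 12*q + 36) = (q - 8)/(q + 6)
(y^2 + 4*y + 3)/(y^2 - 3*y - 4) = (y + 3)/(y - 4)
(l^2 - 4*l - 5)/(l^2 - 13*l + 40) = (l + 1)/(l - 8)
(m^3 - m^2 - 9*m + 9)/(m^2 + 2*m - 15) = (m^2 + 2*m - 3)/(m + 5)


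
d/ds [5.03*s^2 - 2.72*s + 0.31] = 10.06*s - 2.72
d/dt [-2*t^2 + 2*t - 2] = 2 - 4*t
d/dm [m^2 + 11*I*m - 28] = 2*m + 11*I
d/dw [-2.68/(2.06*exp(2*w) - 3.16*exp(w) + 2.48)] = (11.0416*exp(w) - 8.4688)*exp(w)/(2.06*exp(2*w) - 3.16*exp(w) + 2.48)^2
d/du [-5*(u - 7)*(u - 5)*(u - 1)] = -15*u^2 + 130*u - 235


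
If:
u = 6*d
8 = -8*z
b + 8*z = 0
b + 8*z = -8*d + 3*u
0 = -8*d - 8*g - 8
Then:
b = 8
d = 0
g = -1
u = 0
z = -1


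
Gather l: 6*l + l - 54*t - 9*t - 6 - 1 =7*l - 63*t - 7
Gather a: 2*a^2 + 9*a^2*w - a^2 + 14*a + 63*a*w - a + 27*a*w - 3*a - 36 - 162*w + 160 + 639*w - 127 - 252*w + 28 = a^2*(9*w + 1) + a*(90*w + 10) + 225*w + 25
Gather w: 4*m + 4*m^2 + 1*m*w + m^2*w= 4*m^2 + 4*m + w*(m^2 + m)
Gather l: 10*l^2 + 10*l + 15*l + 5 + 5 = 10*l^2 + 25*l + 10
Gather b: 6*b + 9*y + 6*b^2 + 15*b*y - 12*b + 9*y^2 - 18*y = 6*b^2 + b*(15*y - 6) + 9*y^2 - 9*y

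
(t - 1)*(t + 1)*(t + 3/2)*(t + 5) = t^4 + 13*t^3/2 + 13*t^2/2 - 13*t/2 - 15/2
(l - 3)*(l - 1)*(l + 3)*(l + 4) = l^4 + 3*l^3 - 13*l^2 - 27*l + 36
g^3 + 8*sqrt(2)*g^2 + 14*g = g*(g + sqrt(2))*(g + 7*sqrt(2))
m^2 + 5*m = m*(m + 5)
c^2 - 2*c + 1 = (c - 1)^2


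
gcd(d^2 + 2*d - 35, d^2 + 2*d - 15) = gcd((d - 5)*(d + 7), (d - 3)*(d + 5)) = 1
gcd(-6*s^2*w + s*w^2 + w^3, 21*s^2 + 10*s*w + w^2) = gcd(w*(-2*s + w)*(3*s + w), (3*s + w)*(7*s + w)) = 3*s + w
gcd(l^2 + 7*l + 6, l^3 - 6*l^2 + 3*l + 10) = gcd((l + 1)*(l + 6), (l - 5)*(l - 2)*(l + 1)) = l + 1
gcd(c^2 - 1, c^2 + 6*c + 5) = c + 1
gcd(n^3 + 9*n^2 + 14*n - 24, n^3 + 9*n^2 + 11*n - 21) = n - 1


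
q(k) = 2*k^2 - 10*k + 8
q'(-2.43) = -19.72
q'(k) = 4*k - 10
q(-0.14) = 9.44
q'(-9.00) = -46.00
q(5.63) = 15.09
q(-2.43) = 44.11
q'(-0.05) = -10.20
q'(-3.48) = -23.92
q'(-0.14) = -10.56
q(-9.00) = 260.00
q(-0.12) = 9.23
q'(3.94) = 5.76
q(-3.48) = 67.02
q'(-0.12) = -10.48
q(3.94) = -0.35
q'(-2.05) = -18.20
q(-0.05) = 8.50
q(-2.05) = 36.90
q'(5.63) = 12.52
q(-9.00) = 260.00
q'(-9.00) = -46.00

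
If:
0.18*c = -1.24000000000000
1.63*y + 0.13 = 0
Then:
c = -6.89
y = -0.08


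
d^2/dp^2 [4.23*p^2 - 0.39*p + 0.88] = 8.46000000000000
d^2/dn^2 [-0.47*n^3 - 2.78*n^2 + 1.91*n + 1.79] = -2.82*n - 5.56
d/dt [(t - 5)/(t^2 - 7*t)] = (-t^2 + 10*t - 35)/(t^2*(t^2 - 14*t + 49))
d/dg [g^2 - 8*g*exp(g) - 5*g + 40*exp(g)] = -8*g*exp(g) + 2*g + 32*exp(g) - 5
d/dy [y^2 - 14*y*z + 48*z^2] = 2*y - 14*z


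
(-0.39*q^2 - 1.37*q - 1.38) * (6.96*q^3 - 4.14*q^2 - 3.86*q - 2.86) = -2.7144*q^5 - 7.9206*q^4 - 2.4276*q^3 + 12.1168*q^2 + 9.245*q + 3.9468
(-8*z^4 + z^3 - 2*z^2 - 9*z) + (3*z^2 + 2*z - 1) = -8*z^4 + z^3 + z^2 - 7*z - 1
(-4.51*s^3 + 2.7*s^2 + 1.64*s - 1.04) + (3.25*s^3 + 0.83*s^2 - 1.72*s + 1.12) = -1.26*s^3 + 3.53*s^2 - 0.0800000000000001*s + 0.0800000000000001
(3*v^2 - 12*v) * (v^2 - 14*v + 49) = 3*v^4 - 54*v^3 + 315*v^2 - 588*v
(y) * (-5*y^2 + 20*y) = -5*y^3 + 20*y^2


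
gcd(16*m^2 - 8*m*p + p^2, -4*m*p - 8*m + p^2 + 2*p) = -4*m + p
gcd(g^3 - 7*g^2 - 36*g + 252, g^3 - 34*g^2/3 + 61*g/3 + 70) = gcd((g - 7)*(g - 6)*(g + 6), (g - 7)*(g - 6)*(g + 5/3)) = g^2 - 13*g + 42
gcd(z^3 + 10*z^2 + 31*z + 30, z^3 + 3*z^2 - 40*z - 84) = z + 2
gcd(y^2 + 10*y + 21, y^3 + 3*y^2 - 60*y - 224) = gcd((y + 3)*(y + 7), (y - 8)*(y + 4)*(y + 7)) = y + 7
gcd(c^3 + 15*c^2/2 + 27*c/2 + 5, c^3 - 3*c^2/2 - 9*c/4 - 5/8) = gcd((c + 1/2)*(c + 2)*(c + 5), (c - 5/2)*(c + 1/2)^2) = c + 1/2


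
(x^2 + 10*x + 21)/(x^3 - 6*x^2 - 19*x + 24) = (x + 7)/(x^2 - 9*x + 8)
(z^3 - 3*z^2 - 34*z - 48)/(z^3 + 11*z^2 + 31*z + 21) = (z^2 - 6*z - 16)/(z^2 + 8*z + 7)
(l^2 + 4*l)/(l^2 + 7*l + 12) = l/(l + 3)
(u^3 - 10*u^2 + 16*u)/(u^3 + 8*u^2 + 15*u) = (u^2 - 10*u + 16)/(u^2 + 8*u + 15)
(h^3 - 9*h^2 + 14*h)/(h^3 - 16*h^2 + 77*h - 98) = h/(h - 7)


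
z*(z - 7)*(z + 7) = z^3 - 49*z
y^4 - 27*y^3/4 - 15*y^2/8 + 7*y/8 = y*(y - 7)*(y - 1/4)*(y + 1/2)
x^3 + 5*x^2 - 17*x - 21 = (x - 3)*(x + 1)*(x + 7)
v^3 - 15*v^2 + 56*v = v*(v - 8)*(v - 7)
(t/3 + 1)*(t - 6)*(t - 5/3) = t^3/3 - 14*t^2/9 - 13*t/3 + 10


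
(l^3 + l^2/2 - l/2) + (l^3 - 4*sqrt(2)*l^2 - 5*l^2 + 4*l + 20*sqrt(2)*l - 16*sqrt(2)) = 2*l^3 - 4*sqrt(2)*l^2 - 9*l^2/2 + 7*l/2 + 20*sqrt(2)*l - 16*sqrt(2)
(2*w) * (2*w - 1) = 4*w^2 - 2*w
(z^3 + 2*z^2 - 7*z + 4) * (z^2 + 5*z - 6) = z^5 + 7*z^4 - 3*z^3 - 43*z^2 + 62*z - 24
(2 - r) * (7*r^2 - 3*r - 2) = -7*r^3 + 17*r^2 - 4*r - 4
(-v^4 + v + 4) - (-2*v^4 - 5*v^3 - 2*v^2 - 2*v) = v^4 + 5*v^3 + 2*v^2 + 3*v + 4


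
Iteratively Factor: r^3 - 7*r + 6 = (r - 1)*(r^2 + r - 6) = (r - 2)*(r - 1)*(r + 3)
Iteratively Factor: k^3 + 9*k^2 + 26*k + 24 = (k + 4)*(k^2 + 5*k + 6) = (k + 3)*(k + 4)*(k + 2)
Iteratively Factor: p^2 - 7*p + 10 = (p - 2)*(p - 5)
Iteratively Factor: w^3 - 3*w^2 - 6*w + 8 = (w - 4)*(w^2 + w - 2) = (w - 4)*(w + 2)*(w - 1)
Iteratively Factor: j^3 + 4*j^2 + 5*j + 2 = (j + 1)*(j^2 + 3*j + 2) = (j + 1)^2*(j + 2)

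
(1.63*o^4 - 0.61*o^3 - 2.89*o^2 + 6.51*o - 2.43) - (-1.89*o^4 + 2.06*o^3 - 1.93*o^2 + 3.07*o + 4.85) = 3.52*o^4 - 2.67*o^3 - 0.96*o^2 + 3.44*o - 7.28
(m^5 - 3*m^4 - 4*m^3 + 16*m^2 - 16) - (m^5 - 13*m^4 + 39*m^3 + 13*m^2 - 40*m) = 10*m^4 - 43*m^3 + 3*m^2 + 40*m - 16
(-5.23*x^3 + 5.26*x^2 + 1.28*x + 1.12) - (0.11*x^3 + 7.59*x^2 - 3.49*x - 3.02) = -5.34*x^3 - 2.33*x^2 + 4.77*x + 4.14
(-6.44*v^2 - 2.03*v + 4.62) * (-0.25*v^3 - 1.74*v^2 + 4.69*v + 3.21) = 1.61*v^5 + 11.7131*v^4 - 27.8264*v^3 - 38.2319*v^2 + 15.1515*v + 14.8302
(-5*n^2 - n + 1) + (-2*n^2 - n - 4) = -7*n^2 - 2*n - 3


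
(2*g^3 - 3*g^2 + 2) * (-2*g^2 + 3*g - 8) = -4*g^5 + 12*g^4 - 25*g^3 + 20*g^2 + 6*g - 16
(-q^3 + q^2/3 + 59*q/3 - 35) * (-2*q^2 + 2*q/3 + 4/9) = 2*q^5 - 4*q^4/3 - 356*q^3/9 + 2248*q^2/27 - 394*q/27 - 140/9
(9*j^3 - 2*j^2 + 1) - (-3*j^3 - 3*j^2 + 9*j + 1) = 12*j^3 + j^2 - 9*j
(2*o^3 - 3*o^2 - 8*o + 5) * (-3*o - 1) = -6*o^4 + 7*o^3 + 27*o^2 - 7*o - 5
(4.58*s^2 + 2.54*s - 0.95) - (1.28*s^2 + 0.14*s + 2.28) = 3.3*s^2 + 2.4*s - 3.23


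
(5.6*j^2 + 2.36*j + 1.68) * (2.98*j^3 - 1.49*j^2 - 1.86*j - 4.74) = 16.688*j^5 - 1.3112*j^4 - 8.926*j^3 - 33.4368*j^2 - 14.3112*j - 7.9632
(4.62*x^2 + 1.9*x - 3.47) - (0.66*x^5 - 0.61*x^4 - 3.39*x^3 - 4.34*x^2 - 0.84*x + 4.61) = -0.66*x^5 + 0.61*x^4 + 3.39*x^3 + 8.96*x^2 + 2.74*x - 8.08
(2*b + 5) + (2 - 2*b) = 7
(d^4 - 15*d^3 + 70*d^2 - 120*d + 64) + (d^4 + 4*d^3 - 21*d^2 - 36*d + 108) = 2*d^4 - 11*d^3 + 49*d^2 - 156*d + 172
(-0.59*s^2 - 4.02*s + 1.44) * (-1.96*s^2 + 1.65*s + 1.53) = 1.1564*s^4 + 6.9057*s^3 - 10.3581*s^2 - 3.7746*s + 2.2032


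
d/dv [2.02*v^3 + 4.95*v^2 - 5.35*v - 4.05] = 6.06*v^2 + 9.9*v - 5.35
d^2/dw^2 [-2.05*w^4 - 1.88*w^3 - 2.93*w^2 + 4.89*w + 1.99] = -24.6*w^2 - 11.28*w - 5.86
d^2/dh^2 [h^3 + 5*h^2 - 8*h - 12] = 6*h + 10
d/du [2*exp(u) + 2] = 2*exp(u)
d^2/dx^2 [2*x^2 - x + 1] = 4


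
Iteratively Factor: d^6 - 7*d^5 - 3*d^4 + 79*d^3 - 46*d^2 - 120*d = (d - 4)*(d^5 - 3*d^4 - 15*d^3 + 19*d^2 + 30*d) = (d - 5)*(d - 4)*(d^4 + 2*d^3 - 5*d^2 - 6*d) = d*(d - 5)*(d - 4)*(d^3 + 2*d^2 - 5*d - 6) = d*(d - 5)*(d - 4)*(d + 3)*(d^2 - d - 2) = d*(d - 5)*(d - 4)*(d + 1)*(d + 3)*(d - 2)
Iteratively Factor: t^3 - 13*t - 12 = (t - 4)*(t^2 + 4*t + 3) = (t - 4)*(t + 3)*(t + 1)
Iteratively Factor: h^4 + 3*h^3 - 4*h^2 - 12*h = (h + 2)*(h^3 + h^2 - 6*h) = (h + 2)*(h + 3)*(h^2 - 2*h) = h*(h + 2)*(h + 3)*(h - 2)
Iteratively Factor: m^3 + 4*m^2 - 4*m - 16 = (m - 2)*(m^2 + 6*m + 8) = (m - 2)*(m + 2)*(m + 4)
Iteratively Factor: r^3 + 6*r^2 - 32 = (r + 4)*(r^2 + 2*r - 8) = (r - 2)*(r + 4)*(r + 4)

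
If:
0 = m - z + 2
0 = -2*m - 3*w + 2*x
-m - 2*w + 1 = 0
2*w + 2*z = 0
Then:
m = -5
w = 3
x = -1/2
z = -3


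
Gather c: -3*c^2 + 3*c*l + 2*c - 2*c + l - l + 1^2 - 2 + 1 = -3*c^2 + 3*c*l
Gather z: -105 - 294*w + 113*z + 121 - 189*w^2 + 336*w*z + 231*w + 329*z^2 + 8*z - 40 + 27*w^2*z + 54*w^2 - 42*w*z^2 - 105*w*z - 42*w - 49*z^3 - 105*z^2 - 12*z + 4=-135*w^2 - 105*w - 49*z^3 + z^2*(224 - 42*w) + z*(27*w^2 + 231*w + 109) - 20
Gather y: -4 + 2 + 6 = 4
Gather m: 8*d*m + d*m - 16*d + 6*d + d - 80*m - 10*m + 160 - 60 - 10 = -9*d + m*(9*d - 90) + 90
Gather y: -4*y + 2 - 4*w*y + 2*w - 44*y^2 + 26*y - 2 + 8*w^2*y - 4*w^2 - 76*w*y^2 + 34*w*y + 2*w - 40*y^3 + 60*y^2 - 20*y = -4*w^2 + 4*w - 40*y^3 + y^2*(16 - 76*w) + y*(8*w^2 + 30*w + 2)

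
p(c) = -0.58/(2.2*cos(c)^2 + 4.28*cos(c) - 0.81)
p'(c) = -0.58*(4.4*sin(c)*cos(c) + 4.28*sin(c))/(2.2*cos(c)^2 + 4.28*cos(c) - 0.81)^2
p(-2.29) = 0.22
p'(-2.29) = 0.08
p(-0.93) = -0.23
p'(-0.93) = 0.50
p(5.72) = -0.13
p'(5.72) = 0.13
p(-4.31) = 0.27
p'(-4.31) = -0.30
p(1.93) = 0.28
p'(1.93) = -0.36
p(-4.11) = 0.23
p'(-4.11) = -0.13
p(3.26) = 0.20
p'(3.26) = -0.00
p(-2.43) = 0.21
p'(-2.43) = 0.05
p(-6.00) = -0.11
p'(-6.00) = -0.05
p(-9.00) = 0.20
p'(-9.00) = 0.01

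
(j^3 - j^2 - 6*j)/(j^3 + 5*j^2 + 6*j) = (j - 3)/(j + 3)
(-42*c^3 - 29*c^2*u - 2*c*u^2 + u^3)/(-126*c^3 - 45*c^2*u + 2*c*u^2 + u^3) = (2*c + u)/(6*c + u)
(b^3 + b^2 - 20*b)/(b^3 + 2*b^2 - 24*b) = (b + 5)/(b + 6)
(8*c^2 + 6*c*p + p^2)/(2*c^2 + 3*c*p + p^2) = (4*c + p)/(c + p)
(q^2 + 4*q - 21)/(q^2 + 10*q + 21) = (q - 3)/(q + 3)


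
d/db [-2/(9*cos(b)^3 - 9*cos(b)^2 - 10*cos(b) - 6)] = 2*(-27*cos(b)^2 + 18*cos(b) + 10)*sin(b)/(-9*cos(b)^3 + 9*cos(b)^2 + 10*cos(b) + 6)^2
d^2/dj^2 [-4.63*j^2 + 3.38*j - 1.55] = -9.26000000000000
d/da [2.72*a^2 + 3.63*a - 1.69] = 5.44*a + 3.63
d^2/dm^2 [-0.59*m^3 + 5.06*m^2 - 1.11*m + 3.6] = 10.12 - 3.54*m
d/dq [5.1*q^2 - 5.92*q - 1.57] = 10.2*q - 5.92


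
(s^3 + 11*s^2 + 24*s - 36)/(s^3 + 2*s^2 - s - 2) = (s^2 + 12*s + 36)/(s^2 + 3*s + 2)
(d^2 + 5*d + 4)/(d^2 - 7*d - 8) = (d + 4)/(d - 8)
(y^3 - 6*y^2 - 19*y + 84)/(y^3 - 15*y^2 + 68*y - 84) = (y^2 + y - 12)/(y^2 - 8*y + 12)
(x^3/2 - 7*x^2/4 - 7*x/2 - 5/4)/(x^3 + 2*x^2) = (2*x^3 - 7*x^2 - 14*x - 5)/(4*x^2*(x + 2))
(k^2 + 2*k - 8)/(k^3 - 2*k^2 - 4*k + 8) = (k + 4)/(k^2 - 4)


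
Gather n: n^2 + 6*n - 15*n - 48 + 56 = n^2 - 9*n + 8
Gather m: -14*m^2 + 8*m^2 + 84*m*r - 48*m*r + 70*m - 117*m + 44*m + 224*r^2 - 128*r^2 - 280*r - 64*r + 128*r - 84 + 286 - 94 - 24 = -6*m^2 + m*(36*r - 3) + 96*r^2 - 216*r + 84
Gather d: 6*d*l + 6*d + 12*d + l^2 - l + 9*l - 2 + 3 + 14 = d*(6*l + 18) + l^2 + 8*l + 15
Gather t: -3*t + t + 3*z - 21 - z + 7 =-2*t + 2*z - 14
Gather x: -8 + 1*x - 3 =x - 11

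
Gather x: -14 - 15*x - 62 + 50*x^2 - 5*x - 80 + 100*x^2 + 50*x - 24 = 150*x^2 + 30*x - 180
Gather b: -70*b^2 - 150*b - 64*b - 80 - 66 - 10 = -70*b^2 - 214*b - 156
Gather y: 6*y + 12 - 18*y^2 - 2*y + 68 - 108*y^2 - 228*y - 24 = -126*y^2 - 224*y + 56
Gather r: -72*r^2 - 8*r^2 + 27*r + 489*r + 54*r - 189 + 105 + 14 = -80*r^2 + 570*r - 70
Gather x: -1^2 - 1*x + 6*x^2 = 6*x^2 - x - 1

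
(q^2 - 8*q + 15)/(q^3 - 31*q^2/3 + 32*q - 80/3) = 3*(q - 3)/(3*q^2 - 16*q + 16)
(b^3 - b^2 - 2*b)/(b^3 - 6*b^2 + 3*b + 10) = b/(b - 5)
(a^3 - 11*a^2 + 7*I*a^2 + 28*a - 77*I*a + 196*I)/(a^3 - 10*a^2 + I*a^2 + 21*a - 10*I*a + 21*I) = (a^2 + a*(-4 + 7*I) - 28*I)/(a^2 + a*(-3 + I) - 3*I)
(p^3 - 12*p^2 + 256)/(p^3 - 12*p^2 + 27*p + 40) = (p^2 - 4*p - 32)/(p^2 - 4*p - 5)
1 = 1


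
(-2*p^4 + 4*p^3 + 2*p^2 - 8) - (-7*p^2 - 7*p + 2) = -2*p^4 + 4*p^3 + 9*p^2 + 7*p - 10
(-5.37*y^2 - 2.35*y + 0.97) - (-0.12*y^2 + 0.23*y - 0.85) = -5.25*y^2 - 2.58*y + 1.82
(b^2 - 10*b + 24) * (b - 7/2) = b^3 - 27*b^2/2 + 59*b - 84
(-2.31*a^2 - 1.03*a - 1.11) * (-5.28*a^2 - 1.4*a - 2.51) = 12.1968*a^4 + 8.6724*a^3 + 13.1009*a^2 + 4.1393*a + 2.7861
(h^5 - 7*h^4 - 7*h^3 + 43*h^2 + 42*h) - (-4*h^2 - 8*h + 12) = h^5 - 7*h^4 - 7*h^3 + 47*h^2 + 50*h - 12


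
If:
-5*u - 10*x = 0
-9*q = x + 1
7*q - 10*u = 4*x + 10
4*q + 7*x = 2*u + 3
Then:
No Solution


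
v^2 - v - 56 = (v - 8)*(v + 7)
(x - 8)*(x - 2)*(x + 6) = x^3 - 4*x^2 - 44*x + 96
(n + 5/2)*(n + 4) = n^2 + 13*n/2 + 10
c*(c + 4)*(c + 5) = c^3 + 9*c^2 + 20*c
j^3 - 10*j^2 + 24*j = j*(j - 6)*(j - 4)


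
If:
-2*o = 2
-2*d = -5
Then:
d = 5/2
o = -1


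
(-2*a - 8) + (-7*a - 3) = -9*a - 11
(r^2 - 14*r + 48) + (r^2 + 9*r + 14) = 2*r^2 - 5*r + 62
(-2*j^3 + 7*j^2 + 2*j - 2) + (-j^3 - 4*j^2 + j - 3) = -3*j^3 + 3*j^2 + 3*j - 5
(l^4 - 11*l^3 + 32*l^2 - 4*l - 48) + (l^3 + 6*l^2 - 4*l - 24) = l^4 - 10*l^3 + 38*l^2 - 8*l - 72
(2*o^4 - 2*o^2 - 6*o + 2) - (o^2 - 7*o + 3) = 2*o^4 - 3*o^2 + o - 1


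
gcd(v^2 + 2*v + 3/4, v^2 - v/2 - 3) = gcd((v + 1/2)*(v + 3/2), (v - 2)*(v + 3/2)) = v + 3/2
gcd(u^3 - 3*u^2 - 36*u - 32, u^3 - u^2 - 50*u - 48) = u^2 - 7*u - 8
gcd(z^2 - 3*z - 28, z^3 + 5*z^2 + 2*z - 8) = z + 4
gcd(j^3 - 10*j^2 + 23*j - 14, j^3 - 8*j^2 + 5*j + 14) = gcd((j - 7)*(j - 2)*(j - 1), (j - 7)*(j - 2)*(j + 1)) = j^2 - 9*j + 14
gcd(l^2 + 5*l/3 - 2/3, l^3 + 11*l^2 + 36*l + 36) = l + 2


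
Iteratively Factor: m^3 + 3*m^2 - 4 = (m + 2)*(m^2 + m - 2) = (m - 1)*(m + 2)*(m + 2)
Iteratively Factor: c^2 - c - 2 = (c + 1)*(c - 2)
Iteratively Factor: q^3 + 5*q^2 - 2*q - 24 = (q - 2)*(q^2 + 7*q + 12) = (q - 2)*(q + 4)*(q + 3)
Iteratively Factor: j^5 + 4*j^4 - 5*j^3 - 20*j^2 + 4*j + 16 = (j - 1)*(j^4 + 5*j^3 - 20*j - 16) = (j - 1)*(j + 4)*(j^3 + j^2 - 4*j - 4) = (j - 2)*(j - 1)*(j + 4)*(j^2 + 3*j + 2) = (j - 2)*(j - 1)*(j + 1)*(j + 4)*(j + 2)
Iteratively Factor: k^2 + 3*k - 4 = (k + 4)*(k - 1)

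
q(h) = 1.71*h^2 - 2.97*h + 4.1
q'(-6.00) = -23.49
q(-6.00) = 83.48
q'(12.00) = 38.07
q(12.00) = 214.70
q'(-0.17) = -3.55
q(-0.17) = 4.65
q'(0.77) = -0.34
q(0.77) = 2.83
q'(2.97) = 7.19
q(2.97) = 10.36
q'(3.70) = 9.68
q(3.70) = 16.52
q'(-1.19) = -7.04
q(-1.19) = 10.06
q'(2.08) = 4.14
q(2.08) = 5.32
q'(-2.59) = -11.83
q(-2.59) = 23.26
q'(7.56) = 22.89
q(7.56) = 79.38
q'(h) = 3.42*h - 2.97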